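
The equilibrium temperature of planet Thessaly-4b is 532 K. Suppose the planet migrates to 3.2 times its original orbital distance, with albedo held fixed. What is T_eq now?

T_eq ∝ L^(1/4) · d^(−1/2).
T′ = 532 / 3.2^(1/2) = 297 K.

T_eq ≈ 297 K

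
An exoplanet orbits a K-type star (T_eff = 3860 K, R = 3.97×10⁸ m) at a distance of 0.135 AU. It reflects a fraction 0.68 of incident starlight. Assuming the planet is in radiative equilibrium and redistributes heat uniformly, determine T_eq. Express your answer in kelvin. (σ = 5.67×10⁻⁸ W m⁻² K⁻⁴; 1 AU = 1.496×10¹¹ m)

T_eq ≈ 288 K

d = 0.135 AU = 2.02×10¹⁰ m.
L = 4πR_⋆²σT_⋆⁴ = 4π(3.97×10⁸)² × 5.67×10⁻⁸ × (3860)⁴ = 2.49×10²⁵ W.
S = L/(4πd²) = 4860 W m⁻².
Energy balance: absorbed = emitted ⇒ πR²·S(1−A) = 4πR²·σT_eq⁴, so T_eq⁴ = S(1−A)/(4σ).
T_eq = [4860 × 0.32 / (4 × 5.67×10⁻⁸)]^(1/4) = (6.86×10⁹)^(1/4) = 288 K.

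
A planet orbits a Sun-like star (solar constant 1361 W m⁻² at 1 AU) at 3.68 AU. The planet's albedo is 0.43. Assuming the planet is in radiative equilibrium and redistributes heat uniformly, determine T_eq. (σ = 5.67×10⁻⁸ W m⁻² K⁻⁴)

T_eq ≈ 126 K

Flux at 3.68 AU: S = 1361/3.68² = 100 W m⁻².
Energy balance: absorbed = emitted ⇒ πR²·S(1−A) = 4πR²·σT_eq⁴, so T_eq⁴ = S(1−A)/(4σ).
T_eq = [100 × 0.57 / (4 × 5.67×10⁻⁸)]^(1/4) = (2.53×10⁸)^(1/4) = 126 K.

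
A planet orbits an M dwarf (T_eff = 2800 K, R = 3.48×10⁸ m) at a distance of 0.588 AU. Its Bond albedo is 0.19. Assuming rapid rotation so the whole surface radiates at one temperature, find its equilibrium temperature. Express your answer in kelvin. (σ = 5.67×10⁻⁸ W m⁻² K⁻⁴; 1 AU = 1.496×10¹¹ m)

d = 0.588 AU = 8.80×10¹⁰ m.
L = 4πR_⋆²σT_⋆⁴ = 4π(3.48×10⁸)² × 5.67×10⁻⁸ × (2800)⁴ = 5.30×10²⁴ W.
S = L/(4πd²) = 54.5 W m⁻².
Energy balance: absorbed = emitted ⇒ πR²·S(1−A) = 4πR²·σT_eq⁴, so T_eq⁴ = S(1−A)/(4σ).
T_eq = [54.5 × 0.81 / (4 × 5.67×10⁻⁸)]^(1/4) = (1.95×10⁸)^(1/4) = 118 K.

T_eq ≈ 118 K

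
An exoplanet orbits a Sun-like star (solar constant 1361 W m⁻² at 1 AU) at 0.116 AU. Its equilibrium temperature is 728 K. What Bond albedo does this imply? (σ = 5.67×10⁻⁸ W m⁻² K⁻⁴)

Flux at 0.116 AU: S = 1361/0.116² = 1.01×10⁵ W m⁻².
From T_eq⁴ = S(1−A)/(4σ): 1−A = 4σT_eq⁴/S.
1−A = 4 × 5.67×10⁻⁸ × (728)⁴ / 1.01×10⁵ = 0.630.

A ≈ 0.37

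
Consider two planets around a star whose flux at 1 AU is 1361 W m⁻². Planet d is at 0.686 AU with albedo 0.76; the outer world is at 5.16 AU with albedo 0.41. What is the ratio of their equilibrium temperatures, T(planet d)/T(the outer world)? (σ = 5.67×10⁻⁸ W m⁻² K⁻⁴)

T₁/T₂ ≈ 2.190

T_eq = [S₀(1−A)/(4σd²)]^(1/4), so T ∝ (1−A)^(1/4) / √d.
T₁ = [1361×0.24/(4×5.67×10⁻⁸×0.686²)]^(1/4) = 235.20 K.
T₂ = [1361×0.59/(4×5.67×10⁻⁸×5.16²)]^(1/4) = 107.38 K.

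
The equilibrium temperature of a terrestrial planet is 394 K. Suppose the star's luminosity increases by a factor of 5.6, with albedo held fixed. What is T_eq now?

T_eq ∝ L^(1/4) · d^(−1/2).
T′ = 394 × 5.6^(1/4) = 606 K.

T_eq ≈ 606 K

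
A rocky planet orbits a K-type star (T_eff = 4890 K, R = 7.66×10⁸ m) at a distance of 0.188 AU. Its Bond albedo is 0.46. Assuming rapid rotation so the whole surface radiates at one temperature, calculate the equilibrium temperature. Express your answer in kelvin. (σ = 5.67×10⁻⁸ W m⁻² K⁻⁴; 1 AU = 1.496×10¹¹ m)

T_eq ≈ 489 K

d = 0.188 AU = 2.81×10¹⁰ m.
L = 4πR_⋆²σT_⋆⁴ = 4π(7.66×10⁸)² × 5.67×10⁻⁸ × (4890)⁴ = 2.39×10²⁶ W.
S = L/(4πd²) = 2.40×10⁴ W m⁻².
Energy balance: absorbed = emitted ⇒ πR²·S(1−A) = 4πR²·σT_eq⁴, so T_eq⁴ = S(1−A)/(4σ).
T_eq = [2.40×10⁴ × 0.54 / (4 × 5.67×10⁻⁸)]^(1/4) = (5.73×10¹⁰)^(1/4) = 489 K.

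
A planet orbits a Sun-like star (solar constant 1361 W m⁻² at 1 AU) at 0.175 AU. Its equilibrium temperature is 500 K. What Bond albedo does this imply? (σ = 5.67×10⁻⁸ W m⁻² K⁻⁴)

Flux at 0.175 AU: S = 1361/0.175² = 4.44×10⁴ W m⁻².
From T_eq⁴ = S(1−A)/(4σ): 1−A = 4σT_eq⁴/S.
1−A = 4 × 5.67×10⁻⁸ × (500)⁴ / 4.44×10⁴ = 0.319.

A ≈ 0.68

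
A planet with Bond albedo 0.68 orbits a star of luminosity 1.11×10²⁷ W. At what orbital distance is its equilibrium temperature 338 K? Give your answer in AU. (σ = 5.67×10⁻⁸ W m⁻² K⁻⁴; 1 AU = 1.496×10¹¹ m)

d ≈ 0.653 AU

From T_eq⁴ = L(1−A)/(16πσd²): d = √[L(1−A)/(16πσT_eq⁴)].
d = √[1.11×10²⁷ × 0.32 / (16π × 5.67×10⁻⁸ × (338)⁴)] = 9.77×10¹⁰ m = 0.653 AU.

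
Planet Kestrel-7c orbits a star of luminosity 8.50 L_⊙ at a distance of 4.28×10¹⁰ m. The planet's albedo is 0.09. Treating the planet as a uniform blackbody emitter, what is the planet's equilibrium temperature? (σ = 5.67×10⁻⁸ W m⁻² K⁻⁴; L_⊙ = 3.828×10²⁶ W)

L = 8.50 × 3.828×10²⁶ = 3.25×10²⁷ W.
Flux: S = L/(4πd²) = 3.25×10²⁷/(4π×(4.28×10¹⁰)²) = 1.41×10⁵ W m⁻².
Energy balance: absorbed = emitted ⇒ πR²·S(1−A) = 4πR²·σT_eq⁴, so T_eq⁴ = S(1−A)/(4σ).
T_eq = [1.41×10⁵ × 0.91 / (4 × 5.67×10⁻⁸)]^(1/4) = (5.67×10¹¹)^(1/4) = 868 K.

T_eq ≈ 868 K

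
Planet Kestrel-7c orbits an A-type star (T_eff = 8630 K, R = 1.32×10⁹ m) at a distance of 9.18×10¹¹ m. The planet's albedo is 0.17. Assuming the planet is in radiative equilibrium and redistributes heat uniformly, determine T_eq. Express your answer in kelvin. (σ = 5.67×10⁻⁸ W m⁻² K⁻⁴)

T_eq ≈ 221 K

L = 4πR_⋆²σT_⋆⁴ = 4π(1.32×10⁹)² × 5.67×10⁻⁸ × (8630)⁴ = 6.89×10²⁷ W.
S = L/(4πd²) = 650 W m⁻².
Energy balance: absorbed = emitted ⇒ πR²·S(1−A) = 4πR²·σT_eq⁴, so T_eq⁴ = S(1−A)/(4σ).
T_eq = [650 × 0.83 / (4 × 5.67×10⁻⁸)]^(1/4) = (2.38×10⁹)^(1/4) = 221 K.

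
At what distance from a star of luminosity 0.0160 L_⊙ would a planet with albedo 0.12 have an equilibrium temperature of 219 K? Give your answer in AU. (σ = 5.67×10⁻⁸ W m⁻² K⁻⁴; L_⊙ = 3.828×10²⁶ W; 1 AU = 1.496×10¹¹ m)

d ≈ 0.192 AU

L = 0.0160 × 3.828×10²⁶ = 6.12×10²⁴ W.
From T_eq⁴ = L(1−A)/(16πσd²): d = √[L(1−A)/(16πσT_eq⁴)].
d = √[6.12×10²⁴ × 0.88 / (16π × 5.67×10⁻⁸ × (219)⁴)] = 2.87×10¹⁰ m = 0.192 AU.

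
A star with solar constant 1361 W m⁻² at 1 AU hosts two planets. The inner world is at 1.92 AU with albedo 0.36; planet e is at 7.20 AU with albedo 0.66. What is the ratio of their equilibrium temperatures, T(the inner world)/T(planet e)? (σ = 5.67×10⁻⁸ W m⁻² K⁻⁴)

T₁/T₂ ≈ 2.268

T_eq = [S₀(1−A)/(4σd²)]^(1/4), so T ∝ (1−A)^(1/4) / √d.
T₁ = [1361×0.64/(4×5.67×10⁻⁸×1.92²)]^(1/4) = 179.66 K.
T₂ = [1361×0.34/(4×5.67×10⁻⁸×7.20²)]^(1/4) = 79.21 K.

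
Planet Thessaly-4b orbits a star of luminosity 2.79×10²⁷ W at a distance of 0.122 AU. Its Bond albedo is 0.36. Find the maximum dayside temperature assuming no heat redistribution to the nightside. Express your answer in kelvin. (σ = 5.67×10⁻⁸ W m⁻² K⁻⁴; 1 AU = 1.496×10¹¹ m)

T_ss ≈ 1660 K

d = 0.122 AU = 1.83×10¹⁰ m.
Flux: S = L/(4πd²) = 2.79×10²⁷/(4π×(1.83×10¹⁰)²) = 6.67×10⁵ W m⁻².
With no redistribution each surface element balances locally: S(1−A) = σT⁴.
T = [6.67×10⁵ × 0.64 / 5.67×10⁻⁸]^(1/4) = (7.52×10¹²)^(1/4) = 1660 K.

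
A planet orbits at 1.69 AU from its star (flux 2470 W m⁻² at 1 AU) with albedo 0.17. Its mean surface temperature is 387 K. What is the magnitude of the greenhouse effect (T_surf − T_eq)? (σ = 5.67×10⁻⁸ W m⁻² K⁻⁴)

S = 2470/1.69² = 864.8 W m⁻².
T_eq = [S(1−A)/(4σ)]^(1/4) = [864.8×0.83/(4×5.67×10⁻⁸)]^(1/4) = 237.2 K.
ΔT = T_surf − T_eq = 387 − 237.2.

ΔT ≈ 149.8 K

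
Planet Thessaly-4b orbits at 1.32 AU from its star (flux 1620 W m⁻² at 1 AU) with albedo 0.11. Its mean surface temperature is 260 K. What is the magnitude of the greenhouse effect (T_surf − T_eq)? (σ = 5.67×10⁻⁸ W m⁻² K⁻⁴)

S = 1620/1.32² = 929.8 W m⁻².
T_eq = [S(1−A)/(4σ)]^(1/4) = [929.8×0.89/(4×5.67×10⁻⁸)]^(1/4) = 245.8 K.
ΔT = T_surf − T_eq = 260 − 245.8.

ΔT ≈ 14.2 K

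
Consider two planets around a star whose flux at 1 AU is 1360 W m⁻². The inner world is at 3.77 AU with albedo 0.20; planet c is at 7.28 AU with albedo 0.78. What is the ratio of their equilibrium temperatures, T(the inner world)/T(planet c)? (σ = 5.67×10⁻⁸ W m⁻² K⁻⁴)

T₁/T₂ ≈ 1.919

T_eq = [S₀(1−A)/(4σd²)]^(1/4), so T ∝ (1−A)^(1/4) / √d.
T₁ = [1360×0.80/(4×5.67×10⁻⁸×3.77²)]^(1/4) = 135.54 K.
T₂ = [1360×0.22/(4×5.67×10⁻⁸×7.28²)]^(1/4) = 70.63 K.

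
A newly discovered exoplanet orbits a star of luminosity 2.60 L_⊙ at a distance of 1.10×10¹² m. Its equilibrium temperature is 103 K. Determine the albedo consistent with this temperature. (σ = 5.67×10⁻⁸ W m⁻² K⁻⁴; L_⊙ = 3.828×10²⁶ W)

A ≈ 0.61

L = 2.60 × 3.828×10²⁶ = 9.95×10²⁶ W.
Flux: S = L/(4πd²) = 9.95×10²⁶/(4π×(1.10×10¹²)²) = 65.5 W m⁻².
From T_eq⁴ = S(1−A)/(4σ): 1−A = 4σT_eq⁴/S.
1−A = 4 × 5.67×10⁻⁸ × (103)⁴ / 65.5 = 0.390.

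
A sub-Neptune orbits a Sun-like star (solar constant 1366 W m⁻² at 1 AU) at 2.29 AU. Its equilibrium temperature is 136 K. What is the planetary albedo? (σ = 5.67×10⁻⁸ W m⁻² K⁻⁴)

A ≈ 0.70

Flux at 2.29 AU: S = 1366/2.29² = 260 W m⁻².
From T_eq⁴ = S(1−A)/(4σ): 1−A = 4σT_eq⁴/S.
1−A = 4 × 5.67×10⁻⁸ × (136)⁴ / 260 = 0.298.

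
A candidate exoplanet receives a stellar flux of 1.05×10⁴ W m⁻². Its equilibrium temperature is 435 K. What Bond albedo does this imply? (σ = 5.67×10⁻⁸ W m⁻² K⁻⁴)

A ≈ 0.23

From T_eq⁴ = S(1−A)/(4σ): 1−A = 4σT_eq⁴/S.
1−A = 4 × 5.67×10⁻⁸ × (435)⁴ / 1.05×10⁴ = 0.773.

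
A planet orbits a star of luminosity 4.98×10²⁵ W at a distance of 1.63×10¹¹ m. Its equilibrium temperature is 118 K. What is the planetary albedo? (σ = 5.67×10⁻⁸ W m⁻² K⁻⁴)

A ≈ 0.71

Flux: S = L/(4πd²) = 4.98×10²⁵/(4π×(1.63×10¹¹)²) = 149 W m⁻².
From T_eq⁴ = S(1−A)/(4σ): 1−A = 4σT_eq⁴/S.
1−A = 4 × 5.67×10⁻⁸ × (118)⁴ / 149 = 0.295.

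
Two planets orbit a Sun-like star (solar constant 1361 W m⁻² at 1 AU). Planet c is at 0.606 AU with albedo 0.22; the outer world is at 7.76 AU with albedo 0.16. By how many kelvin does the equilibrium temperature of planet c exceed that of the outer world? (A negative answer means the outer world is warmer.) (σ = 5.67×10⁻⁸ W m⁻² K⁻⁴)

T_eq = [S₀(1−A)/(4σd²)]^(1/4), so T ∝ (1−A)^(1/4) / √d.
T₁ = [1361×0.78/(4×5.67×10⁻⁸×0.606²)]^(1/4) = 336.00 K.
T₂ = [1361×0.84/(4×5.67×10⁻⁸×7.76²)]^(1/4) = 95.65 K.

ΔT ≈ 240.3 K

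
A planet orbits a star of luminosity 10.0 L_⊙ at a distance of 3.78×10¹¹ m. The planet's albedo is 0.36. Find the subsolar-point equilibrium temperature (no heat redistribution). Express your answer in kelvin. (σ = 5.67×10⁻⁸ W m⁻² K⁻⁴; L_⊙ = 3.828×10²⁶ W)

T_ss ≈ 394 K

L = 10.0 × 3.828×10²⁶ = 3.83×10²⁷ W.
Flux: S = L/(4πd²) = 3.83×10²⁷/(4π×(3.78×10¹¹)²) = 2130 W m⁻².
At the subsolar point the surface absorbs S(1−A) and emits σT⁴ per unit area — no factor of 4, since only the local patch is in balance.
T = [2130 × 0.64 / 5.67×10⁻⁸]^(1/4) = (2.41×10¹⁰)^(1/4) = 394 K.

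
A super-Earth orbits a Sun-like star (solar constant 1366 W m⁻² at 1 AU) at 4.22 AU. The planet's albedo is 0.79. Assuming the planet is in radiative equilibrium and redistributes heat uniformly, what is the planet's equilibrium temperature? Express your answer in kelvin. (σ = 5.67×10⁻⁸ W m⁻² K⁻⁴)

Flux at 4.22 AU: S = 1366/4.22² = 76.7 W m⁻².
Energy balance: absorbed = emitted ⇒ πR²·S(1−A) = 4πR²·σT_eq⁴, so T_eq⁴ = S(1−A)/(4σ).
T_eq = [76.7 × 0.21 / (4 × 5.67×10⁻⁸)]^(1/4) = (7.10×10⁷)^(1/4) = 91.8 K.

T_eq ≈ 91.8 K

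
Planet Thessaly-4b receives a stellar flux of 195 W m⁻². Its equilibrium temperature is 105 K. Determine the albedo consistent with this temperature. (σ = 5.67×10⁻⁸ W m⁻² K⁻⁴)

A ≈ 0.86

From T_eq⁴ = S(1−A)/(4σ): 1−A = 4σT_eq⁴/S.
1−A = 4 × 5.67×10⁻⁸ × (105)⁴ / 195 = 0.141.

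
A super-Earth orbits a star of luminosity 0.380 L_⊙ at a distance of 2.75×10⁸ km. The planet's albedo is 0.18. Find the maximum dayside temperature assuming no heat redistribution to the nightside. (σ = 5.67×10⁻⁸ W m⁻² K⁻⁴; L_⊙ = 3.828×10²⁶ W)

d = 2.75×10⁸ km = 2.75×10¹¹ m.
L = 0.380 × 3.828×10²⁶ = 1.45×10²⁶ W.
Flux: S = L/(4πd²) = 1.45×10²⁶/(4π×(2.75×10¹¹)²) = 153 W m⁻².
With no redistribution each surface element balances locally: S(1−A) = σT⁴.
T = [153 × 0.82 / 5.67×10⁻⁸]^(1/4) = (2.21×10⁹)^(1/4) = 217 K.

T_ss ≈ 217 K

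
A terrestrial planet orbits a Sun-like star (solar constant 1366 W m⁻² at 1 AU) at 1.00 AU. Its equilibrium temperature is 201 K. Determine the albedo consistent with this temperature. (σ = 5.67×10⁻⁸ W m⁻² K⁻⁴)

Flux at 1.00 AU: S = 1366/1.00² = 1370 W m⁻².
From T_eq⁴ = S(1−A)/(4σ): 1−A = 4σT_eq⁴/S.
1−A = 4 × 5.67×10⁻⁸ × (201)⁴ / 1370 = 0.271.

A ≈ 0.73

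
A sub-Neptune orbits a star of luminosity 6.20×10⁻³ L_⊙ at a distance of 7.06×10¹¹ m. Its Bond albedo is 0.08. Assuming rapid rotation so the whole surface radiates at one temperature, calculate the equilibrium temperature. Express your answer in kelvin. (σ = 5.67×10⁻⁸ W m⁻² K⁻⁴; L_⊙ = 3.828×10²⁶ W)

T_eq ≈ 35.2 K

L = 6.20×10⁻³ × 3.828×10²⁶ = 2.37×10²⁴ W.
Flux: S = L/(4πd²) = 2.37×10²⁴/(4π×(7.06×10¹¹)²) = 0.379 W m⁻².
Energy balance: absorbed = emitted ⇒ πR²·S(1−A) = 4πR²·σT_eq⁴, so T_eq⁴ = S(1−A)/(4σ).
T_eq = [0.379 × 0.92 / (4 × 5.67×10⁻⁸)]^(1/4) = (1.54×10⁶)^(1/4) = 35.2 K.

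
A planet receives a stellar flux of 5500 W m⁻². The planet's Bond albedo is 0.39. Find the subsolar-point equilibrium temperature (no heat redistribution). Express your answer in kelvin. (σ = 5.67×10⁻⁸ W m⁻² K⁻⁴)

At the subsolar point the surface absorbs S(1−A) and emits σT⁴ per unit area — no factor of 4, since only the local patch is in balance.
T = [5500 × 0.61 / 5.67×10⁻⁸]^(1/4) = (5.92×10¹⁰)^(1/4) = 493 K.

T_ss ≈ 493 K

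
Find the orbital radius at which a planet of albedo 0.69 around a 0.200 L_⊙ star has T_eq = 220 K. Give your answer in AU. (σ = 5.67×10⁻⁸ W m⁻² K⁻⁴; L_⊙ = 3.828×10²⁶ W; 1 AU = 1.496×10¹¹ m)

d ≈ 0.399 AU

L = 0.200 × 3.828×10²⁶ = 7.66×10²⁵ W.
From T_eq⁴ = L(1−A)/(16πσd²): d = √[L(1−A)/(16πσT_eq⁴)].
d = √[7.66×10²⁵ × 0.31 / (16π × 5.67×10⁻⁸ × (220)⁴)] = 5.96×10¹⁰ m = 0.399 AU.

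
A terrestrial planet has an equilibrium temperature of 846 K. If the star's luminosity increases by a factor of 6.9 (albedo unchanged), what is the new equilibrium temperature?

T_eq ∝ L^(1/4) · d^(−1/2).
T′ = 846 × 6.9^(1/4) = 1370 K.

T_eq ≈ 1370 K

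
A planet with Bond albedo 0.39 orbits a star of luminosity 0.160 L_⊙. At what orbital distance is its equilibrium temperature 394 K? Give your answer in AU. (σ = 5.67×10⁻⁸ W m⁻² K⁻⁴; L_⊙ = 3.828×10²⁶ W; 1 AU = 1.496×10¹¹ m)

d ≈ 0.156 AU

L = 0.160 × 3.828×10²⁶ = 6.12×10²⁵ W.
From T_eq⁴ = L(1−A)/(16πσd²): d = √[L(1−A)/(16πσT_eq⁴)].
d = √[6.12×10²⁵ × 0.61 / (16π × 5.67×10⁻⁸ × (394)⁴)] = 2.33×10¹⁰ m = 0.156 AU.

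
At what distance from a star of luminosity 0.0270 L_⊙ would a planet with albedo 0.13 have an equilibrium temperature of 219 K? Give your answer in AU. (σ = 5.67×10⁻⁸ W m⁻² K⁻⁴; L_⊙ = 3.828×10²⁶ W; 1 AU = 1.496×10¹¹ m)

L = 0.0270 × 3.828×10²⁶ = 1.03×10²⁵ W.
From T_eq⁴ = L(1−A)/(16πσd²): d = √[L(1−A)/(16πσT_eq⁴)].
d = √[1.03×10²⁵ × 0.87 / (16π × 5.67×10⁻⁸ × (219)⁴)] = 3.70×10¹⁰ m = 0.248 AU.

d ≈ 0.248 AU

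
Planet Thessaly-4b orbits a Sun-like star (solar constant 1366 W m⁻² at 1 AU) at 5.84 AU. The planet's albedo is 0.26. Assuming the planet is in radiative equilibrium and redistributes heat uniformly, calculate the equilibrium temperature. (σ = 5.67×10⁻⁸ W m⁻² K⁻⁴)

Flux at 5.84 AU: S = 1366/5.84² = 40.1 W m⁻².
Energy balance: absorbed = emitted ⇒ πR²·S(1−A) = 4πR²·σT_eq⁴, so T_eq⁴ = S(1−A)/(4σ).
T_eq = [40.1 × 0.74 / (4 × 5.67×10⁻⁸)]^(1/4) = (1.31×10⁸)^(1/4) = 107 K.

T_eq ≈ 107 K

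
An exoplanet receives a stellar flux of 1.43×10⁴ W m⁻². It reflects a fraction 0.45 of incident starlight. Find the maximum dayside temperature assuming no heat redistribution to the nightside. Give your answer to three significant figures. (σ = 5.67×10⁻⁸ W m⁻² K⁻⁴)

T_ss ≈ 610 K

With no redistribution each surface element balances locally: S(1−A) = σT⁴.
T = [1.43×10⁴ × 0.55 / 5.67×10⁻⁸]^(1/4) = (1.39×10¹¹)^(1/4) = 610 K.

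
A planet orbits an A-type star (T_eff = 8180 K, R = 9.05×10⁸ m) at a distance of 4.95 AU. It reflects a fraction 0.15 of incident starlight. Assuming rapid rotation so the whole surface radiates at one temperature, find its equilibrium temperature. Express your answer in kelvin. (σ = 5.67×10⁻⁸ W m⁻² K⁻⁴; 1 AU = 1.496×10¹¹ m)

T_eq ≈ 194 K

d = 4.95 AU = 7.41×10¹¹ m.
L = 4πR_⋆²σT_⋆⁴ = 4π(9.05×10⁸)² × 5.67×10⁻⁸ × (8180)⁴ = 2.61×10²⁷ W.
S = L/(4πd²) = 379 W m⁻².
Energy balance: absorbed = emitted ⇒ πR²·S(1−A) = 4πR²·σT_eq⁴, so T_eq⁴ = S(1−A)/(4σ).
T_eq = [379 × 0.85 / (4 × 5.67×10⁻⁸)]^(1/4) = (1.42×10⁹)^(1/4) = 194 K.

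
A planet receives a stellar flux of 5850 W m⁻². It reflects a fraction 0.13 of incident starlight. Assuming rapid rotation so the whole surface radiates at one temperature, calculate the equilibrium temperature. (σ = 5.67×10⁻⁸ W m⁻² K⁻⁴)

Energy balance: absorbed = emitted ⇒ πR²·S(1−A) = 4πR²·σT_eq⁴, so T_eq⁴ = S(1−A)/(4σ).
T_eq = [5850 × 0.87 / (4 × 5.67×10⁻⁸)]^(1/4) = (2.24×10¹⁰)^(1/4) = 387 K.

T_eq ≈ 387 K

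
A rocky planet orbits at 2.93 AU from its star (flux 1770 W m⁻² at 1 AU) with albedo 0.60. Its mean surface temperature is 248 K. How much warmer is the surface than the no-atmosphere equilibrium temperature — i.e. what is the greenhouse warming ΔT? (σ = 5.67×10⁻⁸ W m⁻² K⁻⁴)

ΔT ≈ 109.9 K

S = 1770/2.93² = 206.2 W m⁻².
T_eq = [S(1−A)/(4σ)]^(1/4) = [206.2×0.40/(4×5.67×10⁻⁸)]^(1/4) = 138.1 K.
ΔT = T_surf − T_eq = 248 − 138.1.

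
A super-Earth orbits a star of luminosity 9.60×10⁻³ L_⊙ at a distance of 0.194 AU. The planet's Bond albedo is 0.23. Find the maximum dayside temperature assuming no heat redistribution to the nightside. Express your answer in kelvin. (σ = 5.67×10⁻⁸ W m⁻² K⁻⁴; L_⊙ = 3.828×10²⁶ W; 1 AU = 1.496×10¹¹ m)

T_ss ≈ 262 K

d = 0.194 AU = 2.90×10¹⁰ m.
L = 9.60×10⁻³ × 3.828×10²⁶ = 3.67×10²⁴ W.
Flux: S = L/(4πd²) = 3.67×10²⁴/(4π×(2.90×10¹⁰)²) = 347 W m⁻².
With no redistribution each surface element balances locally: S(1−A) = σT⁴.
T = [347 × 0.77 / 5.67×10⁻⁸]^(1/4) = (4.71×10⁹)^(1/4) = 262 K.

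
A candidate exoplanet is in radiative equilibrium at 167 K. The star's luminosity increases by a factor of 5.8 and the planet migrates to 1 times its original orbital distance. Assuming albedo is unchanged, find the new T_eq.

T_eq ∝ L^(1/4) · d^(−1/2).
T′ = 167 × 5.8^(1/4) / 1^(1/2) = 259 K.

T_eq ≈ 259 K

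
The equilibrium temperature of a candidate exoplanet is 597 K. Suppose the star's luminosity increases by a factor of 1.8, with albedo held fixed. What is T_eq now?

T_eq ≈ 692 K

T_eq ∝ L^(1/4) · d^(−1/2).
T′ = 597 × 1.8^(1/4) = 692 K.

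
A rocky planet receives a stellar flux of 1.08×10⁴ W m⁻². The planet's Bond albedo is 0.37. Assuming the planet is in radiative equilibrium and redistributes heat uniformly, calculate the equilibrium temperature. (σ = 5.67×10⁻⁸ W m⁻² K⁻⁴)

T_eq ≈ 416 K

Energy balance: absorbed = emitted ⇒ πR²·S(1−A) = 4πR²·σT_eq⁴, so T_eq⁴ = S(1−A)/(4σ).
T_eq = [1.08×10⁴ × 0.63 / (4 × 5.67×10⁻⁸)]^(1/4) = (3.00×10¹⁰)^(1/4) = 416 K.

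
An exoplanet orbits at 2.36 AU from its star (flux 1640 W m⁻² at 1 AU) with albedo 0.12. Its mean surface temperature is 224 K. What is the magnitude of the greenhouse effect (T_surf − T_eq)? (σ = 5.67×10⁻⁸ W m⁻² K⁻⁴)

ΔT ≈ 40.1 K

S = 1640/2.36² = 294.5 W m⁻².
T_eq = [S(1−A)/(4σ)]^(1/4) = [294.5×0.88/(4×5.67×10⁻⁸)]^(1/4) = 183.9 K.
ΔT = T_surf − T_eq = 224 − 183.9.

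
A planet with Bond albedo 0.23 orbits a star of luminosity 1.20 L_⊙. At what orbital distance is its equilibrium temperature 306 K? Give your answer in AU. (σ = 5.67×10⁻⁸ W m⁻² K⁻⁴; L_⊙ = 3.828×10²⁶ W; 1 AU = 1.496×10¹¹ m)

d ≈ 0.795 AU

L = 1.20 × 3.828×10²⁶ = 4.59×10²⁶ W.
From T_eq⁴ = L(1−A)/(16πσd²): d = √[L(1−A)/(16πσT_eq⁴)].
d = √[4.59×10²⁶ × 0.77 / (16π × 5.67×10⁻⁸ × (306)⁴)] = 1.19×10¹¹ m = 0.795 AU.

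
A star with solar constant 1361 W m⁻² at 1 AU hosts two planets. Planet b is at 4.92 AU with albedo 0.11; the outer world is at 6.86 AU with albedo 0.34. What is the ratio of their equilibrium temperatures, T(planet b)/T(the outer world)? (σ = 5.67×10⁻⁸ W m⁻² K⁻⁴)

T₁/T₂ ≈ 1.272

T_eq = [S₀(1−A)/(4σd²)]^(1/4), so T ∝ (1−A)^(1/4) / √d.
T₁ = [1361×0.89/(4×5.67×10⁻⁸×4.92²)]^(1/4) = 121.88 K.
T₂ = [1361×0.66/(4×5.67×10⁻⁸×6.86²)]^(1/4) = 95.78 K.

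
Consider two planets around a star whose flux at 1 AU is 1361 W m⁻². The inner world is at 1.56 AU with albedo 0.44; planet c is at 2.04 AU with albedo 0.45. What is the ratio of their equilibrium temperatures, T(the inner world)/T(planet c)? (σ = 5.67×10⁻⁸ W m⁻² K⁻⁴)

T_eq = [S₀(1−A)/(4σd²)]^(1/4), so T ∝ (1−A)^(1/4) / √d.
T₁ = [1361×0.56/(4×5.67×10⁻⁸×1.56²)]^(1/4) = 192.77 K.
T₂ = [1361×0.55/(4×5.67×10⁻⁸×2.04²)]^(1/4) = 167.81 K.

T₁/T₂ ≈ 1.149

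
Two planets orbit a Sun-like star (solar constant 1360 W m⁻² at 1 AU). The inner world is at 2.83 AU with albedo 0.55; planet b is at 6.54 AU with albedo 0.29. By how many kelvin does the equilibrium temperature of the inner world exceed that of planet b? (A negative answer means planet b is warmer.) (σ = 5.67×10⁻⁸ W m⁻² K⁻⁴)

ΔT ≈ 35.6 K

T_eq = [S₀(1−A)/(4σd²)]^(1/4), so T ∝ (1−A)^(1/4) / √d.
T₁ = [1360×0.45/(4×5.67×10⁻⁸×2.83²)]^(1/4) = 135.48 K.
T₂ = [1360×0.71/(4×5.67×10⁻⁸×6.54²)]^(1/4) = 99.88 K.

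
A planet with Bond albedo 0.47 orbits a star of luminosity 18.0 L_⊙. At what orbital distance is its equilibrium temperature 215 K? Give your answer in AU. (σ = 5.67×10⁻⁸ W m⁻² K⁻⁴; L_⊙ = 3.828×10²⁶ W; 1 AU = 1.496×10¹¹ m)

L = 18.0 × 3.828×10²⁶ = 6.89×10²⁷ W.
From T_eq⁴ = L(1−A)/(16πσd²): d = √[L(1−A)/(16πσT_eq⁴)].
d = √[6.89×10²⁷ × 0.53 / (16π × 5.67×10⁻⁸ × (215)⁴)] = 7.74×10¹¹ m = 5.18 AU.

d ≈ 5.18 AU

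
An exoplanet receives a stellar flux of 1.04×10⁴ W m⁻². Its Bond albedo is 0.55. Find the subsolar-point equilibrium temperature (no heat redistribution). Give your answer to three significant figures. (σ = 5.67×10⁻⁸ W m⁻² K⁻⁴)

At the subsolar point the surface absorbs S(1−A) and emits σT⁴ per unit area — no factor of 4, since only the local patch is in balance.
T = [1.04×10⁴ × 0.45 / 5.67×10⁻⁸]^(1/4) = (8.25×10¹⁰)^(1/4) = 536 K.

T_ss ≈ 536 K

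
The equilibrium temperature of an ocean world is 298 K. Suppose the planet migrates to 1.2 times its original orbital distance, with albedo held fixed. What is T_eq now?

T_eq ∝ L^(1/4) · d^(−1/2).
T′ = 298 / 1.2^(1/2) = 272 K.

T_eq ≈ 272 K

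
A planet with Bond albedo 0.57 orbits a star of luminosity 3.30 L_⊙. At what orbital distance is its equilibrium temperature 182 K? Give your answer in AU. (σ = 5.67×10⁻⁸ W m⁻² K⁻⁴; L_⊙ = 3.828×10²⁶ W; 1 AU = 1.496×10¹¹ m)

d ≈ 2.79 AU

L = 3.30 × 3.828×10²⁶ = 1.26×10²⁷ W.
From T_eq⁴ = L(1−A)/(16πσd²): d = √[L(1−A)/(16πσT_eq⁴)].
d = √[1.26×10²⁷ × 0.43 / (16π × 5.67×10⁻⁸ × (182)⁴)] = 4.17×10¹¹ m = 2.79 AU.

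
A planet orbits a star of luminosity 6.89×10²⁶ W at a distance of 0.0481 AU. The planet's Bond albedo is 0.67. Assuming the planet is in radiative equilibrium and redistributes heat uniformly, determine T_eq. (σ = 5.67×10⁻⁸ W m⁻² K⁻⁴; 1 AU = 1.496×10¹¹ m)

T_eq ≈ 1110 K

d = 0.0481 AU = 7.20×10⁹ m.
Flux: S = L/(4πd²) = 6.89×10²⁶/(4π×(7.20×10⁹)²) = 1.06×10⁶ W m⁻².
Energy balance: absorbed = emitted ⇒ πR²·S(1−A) = 4πR²·σT_eq⁴, so T_eq⁴ = S(1−A)/(4σ).
T_eq = [1.06×10⁶ × 0.33 / (4 × 5.67×10⁻⁸)]^(1/4) = (1.54×10¹²)^(1/4) = 1110 K.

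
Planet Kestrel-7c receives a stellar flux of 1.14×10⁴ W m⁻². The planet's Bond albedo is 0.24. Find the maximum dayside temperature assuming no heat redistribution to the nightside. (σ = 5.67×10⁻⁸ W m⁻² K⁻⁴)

With no redistribution each surface element balances locally: S(1−A) = σT⁴.
T = [1.14×10⁴ × 0.76 / 5.67×10⁻⁸]^(1/4) = (1.53×10¹¹)^(1/4) = 625 K.

T_ss ≈ 625 K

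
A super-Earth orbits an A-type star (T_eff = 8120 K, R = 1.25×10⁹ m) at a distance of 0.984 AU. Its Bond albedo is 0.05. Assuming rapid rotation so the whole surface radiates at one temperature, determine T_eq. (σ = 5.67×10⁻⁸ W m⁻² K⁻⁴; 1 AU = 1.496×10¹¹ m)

d = 0.984 AU = 1.47×10¹¹ m.
L = 4πR_⋆²σT_⋆⁴ = 4π(1.25×10⁹)² × 5.67×10⁻⁸ × (8120)⁴ = 4.84×10²⁷ W.
S = L/(4πd²) = 1.78×10⁴ W m⁻².
Energy balance: absorbed = emitted ⇒ πR²·S(1−A) = 4πR²·σT_eq⁴, so T_eq⁴ = S(1−A)/(4σ).
T_eq = [1.78×10⁴ × 0.95 / (4 × 5.67×10⁻⁸)]^(1/4) = (7.44×10¹⁰)^(1/4) = 522 K.

T_eq ≈ 522 K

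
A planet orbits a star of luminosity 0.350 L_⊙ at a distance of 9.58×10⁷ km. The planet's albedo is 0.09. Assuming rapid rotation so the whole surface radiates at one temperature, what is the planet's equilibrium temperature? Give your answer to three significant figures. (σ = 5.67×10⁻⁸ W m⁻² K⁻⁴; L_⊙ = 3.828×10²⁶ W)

T_eq ≈ 261 K

d = 9.58×10⁷ km = 9.58×10¹⁰ m.
L = 0.350 × 3.828×10²⁶ = 1.34×10²⁶ W.
Flux: S = L/(4πd²) = 1.34×10²⁶/(4π×(9.58×10¹⁰)²) = 1160 W m⁻².
Energy balance: absorbed = emitted ⇒ πR²·S(1−A) = 4πR²·σT_eq⁴, so T_eq⁴ = S(1−A)/(4σ).
T_eq = [1160 × 0.91 / (4 × 5.67×10⁻⁸)]^(1/4) = (4.66×10⁹)^(1/4) = 261 K.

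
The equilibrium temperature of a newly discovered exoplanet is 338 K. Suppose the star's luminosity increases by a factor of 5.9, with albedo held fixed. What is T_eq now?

T_eq ∝ L^(1/4) · d^(−1/2).
T′ = 338 × 5.9^(1/4) = 527 K.

T_eq ≈ 527 K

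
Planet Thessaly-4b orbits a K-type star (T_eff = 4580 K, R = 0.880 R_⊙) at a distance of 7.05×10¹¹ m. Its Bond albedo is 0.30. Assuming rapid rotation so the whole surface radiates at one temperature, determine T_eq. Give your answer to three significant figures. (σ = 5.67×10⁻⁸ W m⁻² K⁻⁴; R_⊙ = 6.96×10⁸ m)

T_eq ≈ 87.3 K

R_⋆ = 0.880 × 6.96×10⁸ = 6.12×10⁸ m.
L = 4πR_⋆²σT_⋆⁴ = 4π(6.12×10⁸)² × 5.67×10⁻⁸ × (4580)⁴ = 1.18×10²⁶ W.
S = L/(4πd²) = 18.8 W m⁻².
Energy balance: absorbed = emitted ⇒ πR²·S(1−A) = 4πR²·σT_eq⁴, so T_eq⁴ = S(1−A)/(4σ).
T_eq = [18.8 × 0.70 / (4 × 5.67×10⁻⁸)]^(1/4) = (5.81×10⁷)^(1/4) = 87.3 K.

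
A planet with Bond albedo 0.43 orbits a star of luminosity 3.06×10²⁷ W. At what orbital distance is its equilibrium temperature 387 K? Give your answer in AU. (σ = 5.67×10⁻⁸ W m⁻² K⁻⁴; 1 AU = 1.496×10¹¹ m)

d ≈ 1.10 AU

From T_eq⁴ = L(1−A)/(16πσd²): d = √[L(1−A)/(16πσT_eq⁴)].
d = √[3.06×10²⁷ × 0.57 / (16π × 5.67×10⁻⁸ × (387)⁴)] = 1.65×10¹¹ m = 1.10 AU.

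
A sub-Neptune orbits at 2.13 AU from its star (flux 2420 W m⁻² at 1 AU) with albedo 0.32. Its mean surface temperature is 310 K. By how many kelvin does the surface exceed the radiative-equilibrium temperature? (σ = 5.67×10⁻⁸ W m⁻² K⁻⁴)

S = 2420/2.13² = 533.4 W m⁻².
T_eq = [S(1−A)/(4σ)]^(1/4) = [533.4×0.68/(4×5.67×10⁻⁸)]^(1/4) = 200.0 K.
ΔT = T_surf − T_eq = 310 − 200.0.

ΔT ≈ 110.0 K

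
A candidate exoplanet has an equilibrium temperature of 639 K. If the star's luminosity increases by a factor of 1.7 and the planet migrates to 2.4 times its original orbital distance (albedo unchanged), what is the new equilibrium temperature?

T_eq ≈ 471 K

T_eq ∝ L^(1/4) · d^(−1/2).
T′ = 639 × 1.7^(1/4) / 2.4^(1/2) = 471 K.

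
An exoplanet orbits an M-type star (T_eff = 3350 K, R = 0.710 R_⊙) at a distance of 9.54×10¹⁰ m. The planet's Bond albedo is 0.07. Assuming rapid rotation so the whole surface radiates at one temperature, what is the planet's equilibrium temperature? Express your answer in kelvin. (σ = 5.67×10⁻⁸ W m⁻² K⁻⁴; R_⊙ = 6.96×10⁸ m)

T_eq ≈ 167 K

R_⋆ = 0.710 × 6.96×10⁸ = 4.94×10⁸ m.
L = 4πR_⋆²σT_⋆⁴ = 4π(4.94×10⁸)² × 5.67×10⁻⁸ × (3350)⁴ = 2.19×10²⁵ W.
S = L/(4πd²) = 192 W m⁻².
Energy balance: absorbed = emitted ⇒ πR²·S(1−A) = 4πR²·σT_eq⁴, so T_eq⁴ = S(1−A)/(4σ).
T_eq = [192 × 0.93 / (4 × 5.67×10⁻⁸)]^(1/4) = (7.86×10⁸)^(1/4) = 167 K.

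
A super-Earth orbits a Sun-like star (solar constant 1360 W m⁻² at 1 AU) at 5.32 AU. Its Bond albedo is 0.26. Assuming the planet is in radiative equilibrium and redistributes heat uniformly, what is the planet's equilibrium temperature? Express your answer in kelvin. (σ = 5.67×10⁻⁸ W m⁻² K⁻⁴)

Flux at 5.32 AU: S = 1360/5.32² = 48.1 W m⁻².
Energy balance: absorbed = emitted ⇒ πR²·S(1−A) = 4πR²·σT_eq⁴, so T_eq⁴ = S(1−A)/(4σ).
T_eq = [48.1 × 0.74 / (4 × 5.67×10⁻⁸)]^(1/4) = (1.57×10⁸)^(1/4) = 112 K.

T_eq ≈ 112 K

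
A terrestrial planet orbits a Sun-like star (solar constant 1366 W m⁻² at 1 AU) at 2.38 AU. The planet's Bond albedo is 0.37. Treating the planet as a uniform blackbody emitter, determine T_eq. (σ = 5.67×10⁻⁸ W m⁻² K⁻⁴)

T_eq ≈ 161 K

Flux at 2.38 AU: S = 1366/2.38² = 241 W m⁻².
Energy balance: absorbed = emitted ⇒ πR²·S(1−A) = 4πR²·σT_eq⁴, so T_eq⁴ = S(1−A)/(4σ).
T_eq = [241 × 0.63 / (4 × 5.67×10⁻⁸)]^(1/4) = (6.70×10⁸)^(1/4) = 161 K.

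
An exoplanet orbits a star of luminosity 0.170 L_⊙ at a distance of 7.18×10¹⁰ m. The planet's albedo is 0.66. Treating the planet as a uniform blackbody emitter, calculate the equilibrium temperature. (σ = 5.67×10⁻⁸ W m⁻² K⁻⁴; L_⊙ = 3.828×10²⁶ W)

L = 0.170 × 3.828×10²⁶ = 6.51×10²⁵ W.
Flux: S = L/(4πd²) = 6.51×10²⁵/(4π×(7.18×10¹⁰)²) = 1000 W m⁻².
Energy balance: absorbed = emitted ⇒ πR²·S(1−A) = 4πR²·σT_eq⁴, so T_eq⁴ = S(1−A)/(4σ).
T_eq = [1000 × 0.34 / (4 × 5.67×10⁻⁸)]^(1/4) = (1.51×10⁹)^(1/4) = 197 K.

T_eq ≈ 197 K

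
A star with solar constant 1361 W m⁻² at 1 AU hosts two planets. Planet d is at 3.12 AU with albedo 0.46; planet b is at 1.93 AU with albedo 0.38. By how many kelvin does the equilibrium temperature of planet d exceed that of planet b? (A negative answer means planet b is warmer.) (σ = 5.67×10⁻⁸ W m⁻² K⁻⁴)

T_eq = [S₀(1−A)/(4σd²)]^(1/4), so T ∝ (1−A)^(1/4) / √d.
T₁ = [1361×0.54/(4×5.67×10⁻⁸×3.12²)]^(1/4) = 135.07 K.
T₂ = [1361×0.62/(4×5.67×10⁻⁸×1.93²)]^(1/4) = 177.78 K.

ΔT ≈ -42.7 K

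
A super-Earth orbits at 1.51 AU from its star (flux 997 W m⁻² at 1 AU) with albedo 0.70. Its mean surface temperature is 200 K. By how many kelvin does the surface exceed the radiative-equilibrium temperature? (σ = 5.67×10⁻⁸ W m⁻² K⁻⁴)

S = 997/1.51² = 437.3 W m⁻².
T_eq = [S(1−A)/(4σ)]^(1/4) = [437.3×0.30/(4×5.67×10⁻⁸)]^(1/4) = 155.1 K.
ΔT = T_surf − T_eq = 200 − 155.1.

ΔT ≈ 44.9 K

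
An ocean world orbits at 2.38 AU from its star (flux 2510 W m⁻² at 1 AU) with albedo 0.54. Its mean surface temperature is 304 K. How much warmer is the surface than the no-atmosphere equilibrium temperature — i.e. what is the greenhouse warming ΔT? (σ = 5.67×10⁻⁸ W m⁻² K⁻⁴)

ΔT ≈ 130.9 K

S = 2510/2.38² = 443.1 W m⁻².
T_eq = [S(1−A)/(4σ)]^(1/4) = [443.1×0.46/(4×5.67×10⁻⁸)]^(1/4) = 173.1 K.
ΔT = T_surf − T_eq = 304 − 173.1.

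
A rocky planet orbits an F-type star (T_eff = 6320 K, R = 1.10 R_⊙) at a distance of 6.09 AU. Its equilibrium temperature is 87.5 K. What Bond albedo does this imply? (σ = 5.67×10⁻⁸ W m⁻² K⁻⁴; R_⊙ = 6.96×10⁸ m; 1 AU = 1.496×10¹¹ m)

A ≈ 0.79

R_⋆ = 1.10 × 6.96×10⁸ = 7.66×10⁸ m.
d = 6.09 AU = 9.11×10¹¹ m.
L = 4πR_⋆²σT_⋆⁴ = 4π(7.66×10⁸)² × 5.67×10⁻⁸ × (6320)⁴ = 6.66×10²⁶ W.
S = L/(4πd²) = 63.9 W m⁻².
From T_eq⁴ = S(1−A)/(4σ): 1−A = 4σT_eq⁴/S.
1−A = 4 × 5.67×10⁻⁸ × (87.5)⁴ / 63.9 = 0.208.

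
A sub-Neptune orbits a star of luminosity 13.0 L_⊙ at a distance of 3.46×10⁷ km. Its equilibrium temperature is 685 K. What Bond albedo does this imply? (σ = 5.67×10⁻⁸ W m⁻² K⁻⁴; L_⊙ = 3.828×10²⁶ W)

d = 3.46×10⁷ km = 3.46×10¹⁰ m.
L = 13.0 × 3.828×10²⁶ = 4.98×10²⁷ W.
Flux: S = L/(4πd²) = 4.98×10²⁷/(4π×(3.46×10¹⁰)²) = 3.31×10⁵ W m⁻².
From T_eq⁴ = S(1−A)/(4σ): 1−A = 4σT_eq⁴/S.
1−A = 4 × 5.67×10⁻⁸ × (685)⁴ / 3.31×10⁵ = 0.151.

A ≈ 0.85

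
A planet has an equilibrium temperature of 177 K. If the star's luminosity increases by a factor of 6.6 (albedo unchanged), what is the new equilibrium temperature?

T_eq ∝ L^(1/4) · d^(−1/2).
T′ = 177 × 6.6^(1/4) = 284 K.

T_eq ≈ 284 K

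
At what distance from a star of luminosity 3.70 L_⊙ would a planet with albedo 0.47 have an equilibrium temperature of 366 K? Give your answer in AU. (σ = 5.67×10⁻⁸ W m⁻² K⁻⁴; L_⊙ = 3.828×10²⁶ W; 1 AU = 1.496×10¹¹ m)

d ≈ 0.810 AU

L = 3.70 × 3.828×10²⁶ = 1.42×10²⁷ W.
From T_eq⁴ = L(1−A)/(16πσd²): d = √[L(1−A)/(16πσT_eq⁴)].
d = √[1.42×10²⁷ × 0.53 / (16π × 5.67×10⁻⁸ × (366)⁴)] = 1.21×10¹¹ m = 0.810 AU.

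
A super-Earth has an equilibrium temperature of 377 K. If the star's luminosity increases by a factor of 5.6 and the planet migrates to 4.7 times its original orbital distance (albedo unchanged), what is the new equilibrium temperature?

T_eq ∝ L^(1/4) · d^(−1/2).
T′ = 377 × 5.6^(1/4) / 4.7^(1/2) = 268 K.

T_eq ≈ 268 K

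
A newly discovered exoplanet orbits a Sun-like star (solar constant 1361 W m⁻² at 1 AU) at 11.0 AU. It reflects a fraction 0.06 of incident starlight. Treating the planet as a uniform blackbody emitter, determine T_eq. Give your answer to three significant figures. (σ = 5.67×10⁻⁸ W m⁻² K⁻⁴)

Flux at 11.0 AU: S = 1361/11.0² = 11.2 W m⁻².
Energy balance: absorbed = emitted ⇒ πR²·S(1−A) = 4πR²·σT_eq⁴, so T_eq⁴ = S(1−A)/(4σ).
T_eq = [11.2 × 0.94 / (4 × 5.67×10⁻⁸)]^(1/4) = (4.66×10⁷)^(1/4) = 82.6 K.

T_eq ≈ 82.6 K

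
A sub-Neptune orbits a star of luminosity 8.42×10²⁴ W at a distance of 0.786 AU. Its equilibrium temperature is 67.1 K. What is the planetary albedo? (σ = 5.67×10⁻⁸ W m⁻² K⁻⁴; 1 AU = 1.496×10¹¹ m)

d = 0.786 AU = 1.18×10¹¹ m.
Flux: S = L/(4πd²) = 8.42×10²⁴/(4π×(1.18×10¹¹)²) = 48.5 W m⁻².
From T_eq⁴ = S(1−A)/(4σ): 1−A = 4σT_eq⁴/S.
1−A = 4 × 5.67×10⁻⁸ × (67.1)⁴ / 48.5 = 0.095.

A ≈ 0.91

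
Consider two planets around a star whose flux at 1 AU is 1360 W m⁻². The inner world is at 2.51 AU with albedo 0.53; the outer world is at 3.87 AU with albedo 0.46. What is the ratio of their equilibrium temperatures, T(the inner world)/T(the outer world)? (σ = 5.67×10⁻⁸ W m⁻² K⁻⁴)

T₁/T₂ ≈ 1.199

T_eq = [S₀(1−A)/(4σd²)]^(1/4), so T ∝ (1−A)^(1/4) / √d.
T₁ = [1360×0.47/(4×5.67×10⁻⁸×2.51²)]^(1/4) = 145.43 K.
T₂ = [1360×0.54/(4×5.67×10⁻⁸×3.87²)]^(1/4) = 121.26 K.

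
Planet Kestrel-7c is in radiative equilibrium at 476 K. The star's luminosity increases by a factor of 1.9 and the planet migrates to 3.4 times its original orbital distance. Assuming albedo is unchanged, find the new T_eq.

T_eq ∝ L^(1/4) · d^(−1/2).
T′ = 476 × 1.9^(1/4) / 3.4^(1/2) = 303 K.

T_eq ≈ 303 K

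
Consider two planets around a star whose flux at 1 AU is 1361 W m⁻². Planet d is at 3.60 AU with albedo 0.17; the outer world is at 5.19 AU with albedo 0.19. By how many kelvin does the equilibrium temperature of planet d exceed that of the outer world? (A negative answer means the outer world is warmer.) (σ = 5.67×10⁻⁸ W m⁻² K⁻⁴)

T_eq = [S₀(1−A)/(4σd²)]^(1/4), so T ∝ (1−A)^(1/4) / √d.
T₁ = [1361×0.83/(4×5.67×10⁻⁸×3.60²)]^(1/4) = 140.01 K.
T₂ = [1361×0.81/(4×5.67×10⁻⁸×5.19²)]^(1/4) = 115.90 K.

ΔT ≈ 24.1 K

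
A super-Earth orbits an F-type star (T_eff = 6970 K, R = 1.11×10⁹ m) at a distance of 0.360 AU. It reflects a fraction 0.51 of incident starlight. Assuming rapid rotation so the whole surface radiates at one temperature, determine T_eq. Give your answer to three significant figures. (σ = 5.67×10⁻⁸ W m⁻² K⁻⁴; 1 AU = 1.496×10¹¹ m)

d = 0.360 AU = 5.39×10¹⁰ m.
L = 4πR_⋆²σT_⋆⁴ = 4π(1.11×10⁹)² × 5.67×10⁻⁸ × (6970)⁴ = 2.07×10²⁷ W.
S = L/(4πd²) = 5.68×10⁴ W m⁻².
Energy balance: absorbed = emitted ⇒ πR²·S(1−A) = 4πR²·σT_eq⁴, so T_eq⁴ = S(1−A)/(4σ).
T_eq = [5.68×10⁴ × 0.49 / (4 × 5.67×10⁻⁸)]^(1/4) = (1.23×10¹¹)^(1/4) = 592 K.

T_eq ≈ 592 K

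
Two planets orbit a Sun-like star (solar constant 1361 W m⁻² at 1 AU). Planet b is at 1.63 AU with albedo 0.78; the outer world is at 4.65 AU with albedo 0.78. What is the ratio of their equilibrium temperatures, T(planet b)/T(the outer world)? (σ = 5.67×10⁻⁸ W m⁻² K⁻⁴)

T₁/T₂ ≈ 1.689

T_eq = [S₀(1−A)/(4σd²)]^(1/4), so T ∝ (1−A)^(1/4) / √d.
T₁ = [1361×0.22/(4×5.67×10⁻⁸×1.63²)]^(1/4) = 149.30 K.
T₂ = [1361×0.22/(4×5.67×10⁻⁸×4.65²)]^(1/4) = 88.40 K.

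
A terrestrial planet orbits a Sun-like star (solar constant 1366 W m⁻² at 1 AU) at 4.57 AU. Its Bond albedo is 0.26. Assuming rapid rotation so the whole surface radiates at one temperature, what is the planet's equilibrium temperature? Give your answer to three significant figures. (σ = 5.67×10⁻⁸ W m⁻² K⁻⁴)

Flux at 4.57 AU: S = 1366/4.57² = 65.4 W m⁻².
Energy balance: absorbed = emitted ⇒ πR²·S(1−A) = 4πR²·σT_eq⁴, so T_eq⁴ = S(1−A)/(4σ).
T_eq = [65.4 × 0.74 / (4 × 5.67×10⁻⁸)]^(1/4) = (2.13×10⁸)^(1/4) = 121 K.

T_eq ≈ 121 K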